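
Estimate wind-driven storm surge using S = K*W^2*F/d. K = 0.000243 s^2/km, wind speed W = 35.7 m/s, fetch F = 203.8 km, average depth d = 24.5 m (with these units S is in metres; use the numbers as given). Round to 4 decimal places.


S = K * W^2 * F / d
W^2 = 35.7^2 = 1274.49
S = 0.000243 * 1274.49 * 203.8 / 24.5
Numerator = 0.000243 * 1274.49 * 203.8 = 63.117078
S = 63.117078 / 24.5 = 2.5762 m

2.5762


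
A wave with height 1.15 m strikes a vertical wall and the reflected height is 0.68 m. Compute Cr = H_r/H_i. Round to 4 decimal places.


Cr = H_r / H_i
Cr = 0.68 / 1.15
Cr = 0.5913

0.5913


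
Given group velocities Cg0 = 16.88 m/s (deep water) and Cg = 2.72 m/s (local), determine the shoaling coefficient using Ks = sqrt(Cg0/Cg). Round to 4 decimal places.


Ks = sqrt(Cg0 / Cg)
Ks = sqrt(16.88 / 2.72)
Ks = sqrt(6.2059)
Ks = 2.4912

2.4912


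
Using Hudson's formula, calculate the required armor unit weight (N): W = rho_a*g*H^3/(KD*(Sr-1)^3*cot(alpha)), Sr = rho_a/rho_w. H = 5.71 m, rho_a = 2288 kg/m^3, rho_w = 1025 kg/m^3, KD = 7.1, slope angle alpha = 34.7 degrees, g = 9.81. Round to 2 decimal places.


Sr = rho_a / rho_w = 2288 / 1025 = 2.232195
(Sr - 1) = 1.232195
(Sr - 1)^3 = 1.870848
cot(34.7) = 1 / tan(34.7) = 1 / 0.692433 = 1.444183
Numerator = 2288 * 9.81 * 5.71^3 = 4178624.5573
Denominator = 7.1 * 1.870848 * 1.444183 = 19.183116
W = 4178624.5573 / 19.183116
W = 217828.25 N

217828.25


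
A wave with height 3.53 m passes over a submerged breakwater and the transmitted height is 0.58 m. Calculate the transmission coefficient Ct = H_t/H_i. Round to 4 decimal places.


Ct = H_t / H_i
Ct = 0.58 / 3.53
Ct = 0.1643

0.1643


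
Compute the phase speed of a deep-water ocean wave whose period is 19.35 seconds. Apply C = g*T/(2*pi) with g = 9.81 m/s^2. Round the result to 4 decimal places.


We use the deep-water celerity formula:
C = g * T / (2 * pi)
C = 9.81 * 19.35 / (2 * 3.14159...)
C = 189.823500 / 6.283185
C = 30.2113 m/s

30.2113


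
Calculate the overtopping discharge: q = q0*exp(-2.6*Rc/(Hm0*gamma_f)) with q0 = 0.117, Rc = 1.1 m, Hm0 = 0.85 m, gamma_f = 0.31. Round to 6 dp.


q = q0 * exp(-2.6 * Rc / (Hm0 * gamma_f))
Exponent = -2.6 * 1.1 / (0.85 * 0.31)
= -2.6 * 1.1 / 0.2635
= -10.853890
exp(-10.853890) = 0.000019
q = 0.117 * 0.000019
q = 0.000002 m^3/s/m

0.000002


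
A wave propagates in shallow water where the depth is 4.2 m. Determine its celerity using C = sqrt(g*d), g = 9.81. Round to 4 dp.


Using the shallow-water approximation:
C = sqrt(g * d) = sqrt(9.81 * 4.2)
C = sqrt(41.2020)
C = 6.4189 m/s

6.4189


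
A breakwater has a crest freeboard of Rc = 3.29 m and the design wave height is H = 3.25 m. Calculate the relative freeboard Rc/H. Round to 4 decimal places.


Relative freeboard = Rc / H
= 3.29 / 3.25
= 1.0123

1.0123


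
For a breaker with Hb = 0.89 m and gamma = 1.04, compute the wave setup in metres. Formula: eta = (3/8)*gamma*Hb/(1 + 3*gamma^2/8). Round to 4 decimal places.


eta = (3/8) * gamma * Hb / (1 + 3*gamma^2/8)
Numerator = (3/8) * 1.04 * 0.89 = 0.347100
Denominator = 1 + 3*1.04^2/8 = 1 + 0.405600 = 1.405600
eta = 0.347100 / 1.405600
eta = 0.2469 m

0.2469


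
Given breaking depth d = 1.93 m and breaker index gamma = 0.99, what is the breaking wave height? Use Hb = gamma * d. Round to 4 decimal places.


Hb = gamma * d
Hb = 0.99 * 1.93
Hb = 1.9107 m

1.9107


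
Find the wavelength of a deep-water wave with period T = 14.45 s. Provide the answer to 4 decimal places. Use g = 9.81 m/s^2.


L0 = g * T^2 / (2 * pi)
L0 = 9.81 * 14.45^2 / (2 * pi)
L0 = 9.81 * 208.8025 / 6.28319
L0 = 2048.3525 / 6.28319
L0 = 326.0054 m

326.0054


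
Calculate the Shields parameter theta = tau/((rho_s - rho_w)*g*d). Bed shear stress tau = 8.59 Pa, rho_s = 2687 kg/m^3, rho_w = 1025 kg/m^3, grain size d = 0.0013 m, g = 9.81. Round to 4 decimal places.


theta = tau / ((rho_s - rho_w) * g * d)
rho_s - rho_w = 2687 - 1025 = 1662
Denominator = 1662 * 9.81 * 0.0013 = 21.195486
theta = 8.59 / 21.195486
theta = 0.4053

0.4053


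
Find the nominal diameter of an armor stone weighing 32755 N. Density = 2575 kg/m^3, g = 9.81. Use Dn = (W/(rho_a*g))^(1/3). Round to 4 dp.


V = W / (rho_a * g)
V = 32755 / (2575 * 9.81)
V = 32755 / 25260.75
V = 1.296676 m^3
Dn = V^(1/3) = 1.296676^(1/3)
Dn = 1.0905 m

1.0905


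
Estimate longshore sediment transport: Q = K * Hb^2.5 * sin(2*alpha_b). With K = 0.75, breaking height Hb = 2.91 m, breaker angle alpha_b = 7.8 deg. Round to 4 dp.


Q = K * Hb^2.5 * sin(2 * alpha_b)
Hb^2.5 = 2.91^2.5 = 14.445496
sin(2 * 7.8) = sin(15.6) = 0.268920
Q = 0.75 * 14.445496 * 0.268920
Q = 2.9135 m^3/s

2.9135


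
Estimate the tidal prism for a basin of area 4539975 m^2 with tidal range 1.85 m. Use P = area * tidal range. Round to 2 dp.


Tidal prism = Area * Tidal range
P = 4539975 * 1.85
P = 8398953.75 m^3

8398953.75


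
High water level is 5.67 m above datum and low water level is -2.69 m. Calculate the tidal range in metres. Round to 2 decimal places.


Tidal range = High water - Low water
Tidal range = 5.67 - (-2.69)
Tidal range = 8.36 m

8.36


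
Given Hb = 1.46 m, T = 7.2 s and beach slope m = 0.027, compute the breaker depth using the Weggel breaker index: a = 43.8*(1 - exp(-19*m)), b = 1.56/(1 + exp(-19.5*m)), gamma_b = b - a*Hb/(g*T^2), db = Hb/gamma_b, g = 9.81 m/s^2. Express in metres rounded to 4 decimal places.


a = 43.8 * (1 - exp(-19 * m))
exp(-19 * 0.027) = exp(-0.5130) = 0.598697
a = 43.8 * (1 - 0.598697) = 17.577081
b = 1.56 / (1 + exp(-19.5 * m))
exp(-19.5 * 0.027) = exp(-0.5265) = 0.590669
b = 1.56 / (1 + 0.590669) = 0.980720
Hb / (g * T^2) = 1.46 / (9.81 * 7.2^2) = 1.46 / 508.5504 = 0.00287091
gamma_b = b - a * Hb/(g*T^2) = 0.980720 - 17.577081 * 0.00287091 = 0.930257
db = Hb / gamma_b = 1.46 / 0.930257
db = 1.5695 m

1.5695


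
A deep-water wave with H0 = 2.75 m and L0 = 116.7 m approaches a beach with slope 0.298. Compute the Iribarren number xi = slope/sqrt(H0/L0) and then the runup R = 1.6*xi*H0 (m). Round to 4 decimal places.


xi = slope / sqrt(H0/L0)
H0/L0 = 2.75/116.7 = 0.023565
sqrt(0.023565) = 0.153508
xi = 0.298 / 0.153508 = 1.941267
R = 1.6 * xi * H0 = 1.6 * 1.941267 * 2.75
R = 8.5416 m

8.5416


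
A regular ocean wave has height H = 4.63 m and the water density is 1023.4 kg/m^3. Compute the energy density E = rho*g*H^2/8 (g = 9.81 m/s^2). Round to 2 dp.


E = (1/8) * rho * g * H^2
E = (1/8) * 1023.4 * 9.81 * 4.63^2
E = 0.125 * 1023.4 * 9.81 * 21.4369
E = 26902.11 J/m^2

26902.11


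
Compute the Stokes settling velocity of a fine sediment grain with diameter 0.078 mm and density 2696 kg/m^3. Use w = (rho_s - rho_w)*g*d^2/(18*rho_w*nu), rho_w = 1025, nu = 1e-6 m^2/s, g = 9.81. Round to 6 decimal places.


w = (rho_s - rho_w) * g * d^2 / (18 * rho_w * nu)
d = 0.078 mm = 0.000078 m
rho_s - rho_w = 2696 - 1025 = 1671
Numerator = 1671 * 9.81 * (0.000078)^2 = 0.000099732031
Denominator = 18 * 1025 * 1e-6 = 0.018450
w = 0.005406 m/s

0.005406


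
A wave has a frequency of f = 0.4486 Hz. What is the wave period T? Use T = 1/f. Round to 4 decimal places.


T = 1 / f
T = 1 / 0.4486
T = 2.2292 s

2.2292


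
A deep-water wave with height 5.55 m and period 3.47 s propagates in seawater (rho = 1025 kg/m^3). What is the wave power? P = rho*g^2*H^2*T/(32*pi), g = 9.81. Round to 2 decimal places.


P = rho * g^2 * H^2 * T / (32 * pi)
P = 1025 * 9.81^2 * 5.55^2 * 3.47 / (32 * pi)
P = 1025 * 96.2361 * 30.8025 * 3.47 / 100.53096
P = 104876.33 W/m

104876.33


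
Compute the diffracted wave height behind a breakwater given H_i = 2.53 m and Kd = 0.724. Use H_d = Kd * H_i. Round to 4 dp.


H_d = Kd * H_i
H_d = 0.724 * 2.53
H_d = 1.8317 m

1.8317


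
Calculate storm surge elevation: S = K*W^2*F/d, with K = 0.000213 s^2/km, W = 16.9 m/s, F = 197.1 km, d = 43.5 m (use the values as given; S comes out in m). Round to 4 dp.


S = K * W^2 * F / d
W^2 = 16.9^2 = 285.61
S = 0.000213 * 285.61 * 197.1 / 43.5
Numerator = 0.000213 * 285.61 * 197.1 = 11.990565
S = 11.990565 / 43.5 = 0.2756 m

0.2756


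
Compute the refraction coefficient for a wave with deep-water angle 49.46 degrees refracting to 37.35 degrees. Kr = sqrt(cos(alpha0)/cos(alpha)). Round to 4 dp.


Kr = sqrt(cos(alpha0) / cos(alpha))
cos(49.46) = 0.649979
cos(37.35) = 0.794944
Kr = sqrt(0.649979 / 0.794944)
Kr = sqrt(0.817641)
Kr = 0.9042

0.9042


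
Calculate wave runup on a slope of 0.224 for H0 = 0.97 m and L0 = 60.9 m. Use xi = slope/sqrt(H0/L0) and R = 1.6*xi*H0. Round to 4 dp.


xi = slope / sqrt(H0/L0)
H0/L0 = 0.97/60.9 = 0.015928
sqrt(0.015928) = 0.126205
xi = 0.224 / 0.126205 = 1.774887
R = 1.6 * xi * H0 = 1.6 * 1.774887 * 0.97
R = 2.7546 m

2.7546


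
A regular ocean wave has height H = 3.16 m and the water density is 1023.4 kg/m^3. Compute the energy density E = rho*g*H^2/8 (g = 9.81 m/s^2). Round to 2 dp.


E = (1/8) * rho * g * H^2
E = (1/8) * 1023.4 * 9.81 * 3.16^2
E = 0.125 * 1023.4 * 9.81 * 9.9856
E = 12531.37 J/m^2

12531.37


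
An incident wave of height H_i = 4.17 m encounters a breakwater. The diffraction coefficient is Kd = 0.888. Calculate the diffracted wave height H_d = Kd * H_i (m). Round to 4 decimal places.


H_d = Kd * H_i
H_d = 0.888 * 4.17
H_d = 3.7030 m

3.7030


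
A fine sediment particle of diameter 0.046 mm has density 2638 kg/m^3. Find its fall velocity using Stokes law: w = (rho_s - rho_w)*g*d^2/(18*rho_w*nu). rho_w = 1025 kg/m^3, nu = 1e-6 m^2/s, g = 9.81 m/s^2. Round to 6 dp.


w = (rho_s - rho_w) * g * d^2 / (18 * rho_w * nu)
d = 0.046 mm = 0.000046 m
rho_s - rho_w = 2638 - 1025 = 1613
Numerator = 1613 * 9.81 * (0.000046)^2 = 0.000033482589
Denominator = 18 * 1025 * 1e-6 = 0.018450
w = 0.001815 m/s

0.001815


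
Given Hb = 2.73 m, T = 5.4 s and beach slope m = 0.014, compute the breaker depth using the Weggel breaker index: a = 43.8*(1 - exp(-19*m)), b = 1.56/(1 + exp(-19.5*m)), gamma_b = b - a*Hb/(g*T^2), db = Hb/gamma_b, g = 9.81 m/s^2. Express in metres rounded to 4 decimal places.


a = 43.8 * (1 - exp(-19 * m))
exp(-19 * 0.014) = exp(-0.2660) = 0.766439
a = 43.8 * (1 - 0.766439) = 10.229966
b = 1.56 / (1 + exp(-19.5 * m))
exp(-19.5 * 0.014) = exp(-0.2730) = 0.761093
b = 1.56 / (1 + 0.761093) = 0.885814
Hb / (g * T^2) = 2.73 / (9.81 * 5.4^2) = 2.73 / 286.0596 = 0.00954347
gamma_b = b - a * Hb/(g*T^2) = 0.885814 - 10.229966 * 0.00954347 = 0.788184
db = Hb / gamma_b = 2.73 / 0.788184
db = 3.4637 m

3.4637


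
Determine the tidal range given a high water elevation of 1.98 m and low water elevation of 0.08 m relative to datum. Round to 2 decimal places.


Tidal range = High water - Low water
Tidal range = 1.98 - (0.08)
Tidal range = 1.90 m

1.90


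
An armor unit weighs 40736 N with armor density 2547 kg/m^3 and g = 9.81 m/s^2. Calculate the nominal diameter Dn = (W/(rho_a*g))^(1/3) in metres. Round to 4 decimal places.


V = W / (rho_a * g)
V = 40736 / (2547 * 9.81)
V = 40736 / 24986.07
V = 1.630348 m^3
Dn = V^(1/3) = 1.630348^(1/3)
Dn = 1.1770 m

1.1770


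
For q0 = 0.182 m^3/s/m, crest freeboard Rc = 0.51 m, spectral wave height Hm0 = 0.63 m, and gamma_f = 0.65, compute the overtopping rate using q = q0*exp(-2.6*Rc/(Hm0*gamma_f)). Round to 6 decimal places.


q = q0 * exp(-2.6 * Rc / (Hm0 * gamma_f))
Exponent = -2.6 * 0.51 / (0.63 * 0.65)
= -2.6 * 0.51 / 0.4095
= -3.238095
exp(-3.238095) = 0.039239
q = 0.182 * 0.039239
q = 0.007141 m^3/s/m

0.007141


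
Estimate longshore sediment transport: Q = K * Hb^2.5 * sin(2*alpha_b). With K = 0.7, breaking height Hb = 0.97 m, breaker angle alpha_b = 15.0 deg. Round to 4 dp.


Q = K * Hb^2.5 * sin(2 * alpha_b)
Hb^2.5 = 0.97^2.5 = 0.926679
sin(2 * 15.0) = sin(30.0) = 0.500000
Q = 0.7 * 0.926679 * 0.500000
Q = 0.3243 m^3/s

0.3243


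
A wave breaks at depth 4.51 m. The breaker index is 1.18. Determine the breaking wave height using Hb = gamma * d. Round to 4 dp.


Hb = gamma * d
Hb = 1.18 * 4.51
Hb = 5.3218 m

5.3218


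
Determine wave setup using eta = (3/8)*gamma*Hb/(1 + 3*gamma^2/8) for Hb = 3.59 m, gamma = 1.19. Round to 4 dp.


eta = (3/8) * gamma * Hb / (1 + 3*gamma^2/8)
Numerator = (3/8) * 1.19 * 3.59 = 1.602037
Denominator = 1 + 3*1.19^2/8 = 1 + 0.531038 = 1.531038
eta = 1.602037 / 1.531038
eta = 1.0464 m

1.0464


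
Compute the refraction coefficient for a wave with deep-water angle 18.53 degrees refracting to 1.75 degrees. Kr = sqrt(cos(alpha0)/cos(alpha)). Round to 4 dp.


Kr = sqrt(cos(alpha0) / cos(alpha))
cos(18.53) = 0.948157
cos(1.75) = 0.999534
Kr = sqrt(0.948157 / 0.999534)
Kr = sqrt(0.948600)
Kr = 0.9740

0.9740


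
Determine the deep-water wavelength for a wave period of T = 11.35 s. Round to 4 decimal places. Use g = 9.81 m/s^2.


L0 = g * T^2 / (2 * pi)
L0 = 9.81 * 11.35^2 / (2 * pi)
L0 = 9.81 * 128.8225 / 6.28319
L0 = 1263.7487 / 6.28319
L0 = 201.1319 m

201.1319


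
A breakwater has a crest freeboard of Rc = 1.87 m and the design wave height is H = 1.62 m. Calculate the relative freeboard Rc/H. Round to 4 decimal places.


Relative freeboard = Rc / H
= 1.87 / 1.62
= 1.1543

1.1543


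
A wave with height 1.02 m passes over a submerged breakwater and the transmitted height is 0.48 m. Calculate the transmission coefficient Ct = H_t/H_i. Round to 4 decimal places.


Ct = H_t / H_i
Ct = 0.48 / 1.02
Ct = 0.4706

0.4706


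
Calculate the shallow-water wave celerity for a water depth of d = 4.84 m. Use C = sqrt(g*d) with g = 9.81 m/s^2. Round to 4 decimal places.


Using the shallow-water approximation:
C = sqrt(g * d) = sqrt(9.81 * 4.84)
C = sqrt(47.4804)
C = 6.8906 m/s

6.8906


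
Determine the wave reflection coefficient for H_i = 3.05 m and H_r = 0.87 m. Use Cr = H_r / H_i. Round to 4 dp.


Cr = H_r / H_i
Cr = 0.87 / 3.05
Cr = 0.2852

0.2852


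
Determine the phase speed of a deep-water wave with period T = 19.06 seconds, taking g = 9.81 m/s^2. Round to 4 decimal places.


We use the deep-water celerity formula:
C = g * T / (2 * pi)
C = 9.81 * 19.06 / (2 * 3.14159...)
C = 186.978600 / 6.283185
C = 29.7586 m/s

29.7586


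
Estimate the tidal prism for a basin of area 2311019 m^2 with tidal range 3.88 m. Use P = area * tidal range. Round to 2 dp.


Tidal prism = Area * Tidal range
P = 2311019 * 3.88
P = 8966753.72 m^3

8966753.72


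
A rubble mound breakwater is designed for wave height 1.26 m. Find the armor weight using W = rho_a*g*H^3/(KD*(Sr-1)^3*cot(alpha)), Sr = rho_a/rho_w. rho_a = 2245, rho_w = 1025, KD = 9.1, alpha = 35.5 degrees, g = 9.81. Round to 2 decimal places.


Sr = rho_a / rho_w = 2245 / 1025 = 2.190244
(Sr - 1) = 1.190244
(Sr - 1)^3 = 1.686195
cot(35.5) = 1 / tan(35.5) = 1 / 0.713293 = 1.401948
Numerator = 2245 * 9.81 * 1.26^3 = 44055.1808
Denominator = 9.1 * 1.686195 * 1.401948 = 21.512025
W = 44055.1808 / 21.512025
W = 2047.93 N

2047.93


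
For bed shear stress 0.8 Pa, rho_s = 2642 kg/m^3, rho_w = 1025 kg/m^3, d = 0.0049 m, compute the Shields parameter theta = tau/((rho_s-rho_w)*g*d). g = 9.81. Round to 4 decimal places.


theta = tau / ((rho_s - rho_w) * g * d)
rho_s - rho_w = 2642 - 1025 = 1617
Denominator = 1617 * 9.81 * 0.0049 = 77.727573
theta = 0.8 / 77.727573
theta = 0.0103

0.0103


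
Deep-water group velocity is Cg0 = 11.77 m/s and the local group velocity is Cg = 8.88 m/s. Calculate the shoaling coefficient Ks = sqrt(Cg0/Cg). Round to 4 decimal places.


Ks = sqrt(Cg0 / Cg)
Ks = sqrt(11.77 / 8.88)
Ks = sqrt(1.3255)
Ks = 1.1513

1.1513


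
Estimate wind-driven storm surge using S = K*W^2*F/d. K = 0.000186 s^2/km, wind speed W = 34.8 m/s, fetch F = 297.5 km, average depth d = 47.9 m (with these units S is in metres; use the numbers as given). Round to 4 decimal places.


S = K * W^2 * F / d
W^2 = 34.8^2 = 1211.04
S = 0.000186 * 1211.04 * 297.5 / 47.9
Numerator = 0.000186 * 1211.04 * 297.5 = 67.012898
S = 67.012898 / 47.9 = 1.3990 m

1.3990


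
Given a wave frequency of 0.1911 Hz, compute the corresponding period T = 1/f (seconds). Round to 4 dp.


T = 1 / f
T = 1 / 0.1911
T = 5.2329 s

5.2329


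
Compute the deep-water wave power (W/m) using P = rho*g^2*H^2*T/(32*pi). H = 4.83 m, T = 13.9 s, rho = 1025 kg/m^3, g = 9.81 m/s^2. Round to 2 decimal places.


P = rho * g^2 * H^2 * T / (32 * pi)
P = 1025 * 9.81^2 * 4.83^2 * 13.9 / (32 * pi)
P = 1025 * 96.2361 * 23.3289 * 13.9 / 100.53096
P = 318178.69 W/m

318178.69


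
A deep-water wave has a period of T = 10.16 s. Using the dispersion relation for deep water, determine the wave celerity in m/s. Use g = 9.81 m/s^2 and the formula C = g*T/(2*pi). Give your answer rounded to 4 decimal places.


We use the deep-water celerity formula:
C = g * T / (2 * pi)
C = 9.81 * 10.16 / (2 * 3.14159...)
C = 99.669600 / 6.283185
C = 15.8629 m/s

15.8629


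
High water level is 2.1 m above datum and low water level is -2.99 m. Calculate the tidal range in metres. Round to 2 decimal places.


Tidal range = High water - Low water
Tidal range = 2.1 - (-2.99)
Tidal range = 5.09 m

5.09


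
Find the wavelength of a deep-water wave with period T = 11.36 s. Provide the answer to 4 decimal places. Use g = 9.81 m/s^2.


L0 = g * T^2 / (2 * pi)
L0 = 9.81 * 11.36^2 / (2 * pi)
L0 = 9.81 * 129.0496 / 6.28319
L0 = 1265.9766 / 6.28319
L0 = 201.4864 m

201.4864


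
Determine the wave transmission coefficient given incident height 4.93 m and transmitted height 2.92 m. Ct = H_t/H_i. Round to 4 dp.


Ct = H_t / H_i
Ct = 2.92 / 4.93
Ct = 0.5923

0.5923


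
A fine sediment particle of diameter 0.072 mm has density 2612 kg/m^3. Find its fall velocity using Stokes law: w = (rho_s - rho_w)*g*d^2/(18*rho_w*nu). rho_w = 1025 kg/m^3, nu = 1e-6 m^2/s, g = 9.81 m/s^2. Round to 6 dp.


w = (rho_s - rho_w) * g * d^2 / (18 * rho_w * nu)
d = 0.072 mm = 0.000072 m
rho_s - rho_w = 2612 - 1025 = 1587
Numerator = 1587 * 9.81 * (0.000072)^2 = 0.000080706948
Denominator = 18 * 1025 * 1e-6 = 0.018450
w = 0.004374 m/s

0.004374


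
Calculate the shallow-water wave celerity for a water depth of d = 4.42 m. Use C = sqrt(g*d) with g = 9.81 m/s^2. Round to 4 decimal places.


Using the shallow-water approximation:
C = sqrt(g * d) = sqrt(9.81 * 4.42)
C = sqrt(43.3602)
C = 6.5848 m/s

6.5848


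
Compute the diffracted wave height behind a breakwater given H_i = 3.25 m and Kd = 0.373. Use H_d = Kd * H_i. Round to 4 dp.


H_d = Kd * H_i
H_d = 0.373 * 3.25
H_d = 1.2123 m

1.2123


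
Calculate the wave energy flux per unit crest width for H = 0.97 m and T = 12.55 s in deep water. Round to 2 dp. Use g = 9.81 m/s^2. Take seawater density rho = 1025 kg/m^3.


P = rho * g^2 * H^2 * T / (32 * pi)
P = 1025 * 9.81^2 * 0.97^2 * 12.55 / (32 * pi)
P = 1025 * 96.2361 * 0.9409 * 12.55 / 100.53096
P = 11586.42 W/m

11586.42


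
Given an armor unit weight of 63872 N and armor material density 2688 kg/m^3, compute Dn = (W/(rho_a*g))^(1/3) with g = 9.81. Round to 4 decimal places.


V = W / (rho_a * g)
V = 63872 / (2688 * 9.81)
V = 63872 / 26369.28
V = 2.422213 m^3
Dn = V^(1/3) = 2.422213^(1/3)
Dn = 1.3430 m

1.3430


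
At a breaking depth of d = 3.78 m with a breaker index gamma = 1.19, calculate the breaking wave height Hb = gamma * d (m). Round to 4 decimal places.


Hb = gamma * d
Hb = 1.19 * 3.78
Hb = 4.4982 m

4.4982


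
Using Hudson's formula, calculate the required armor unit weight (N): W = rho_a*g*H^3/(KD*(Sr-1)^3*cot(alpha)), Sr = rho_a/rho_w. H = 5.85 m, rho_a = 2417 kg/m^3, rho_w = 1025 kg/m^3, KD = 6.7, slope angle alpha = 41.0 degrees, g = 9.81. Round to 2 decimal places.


Sr = rho_a / rho_w = 2417 / 1025 = 2.358049
(Sr - 1) = 1.358049
(Sr - 1)^3 = 2.504645
cot(41.0) = 1 / tan(41.0) = 1 / 0.869287 = 1.150368
Numerator = 2417 * 9.81 * 5.85^3 = 4746934.6840
Denominator = 6.7 * 2.504645 * 1.150368 = 19.304469
W = 4746934.6840 / 19.304469
W = 245898.23 N

245898.23


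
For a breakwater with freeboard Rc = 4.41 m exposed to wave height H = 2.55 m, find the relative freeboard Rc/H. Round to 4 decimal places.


Relative freeboard = Rc / H
= 4.41 / 2.55
= 1.7294

1.7294


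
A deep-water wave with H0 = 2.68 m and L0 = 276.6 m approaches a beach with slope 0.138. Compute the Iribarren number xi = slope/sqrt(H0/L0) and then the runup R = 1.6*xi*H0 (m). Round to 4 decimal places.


xi = slope / sqrt(H0/L0)
H0/L0 = 2.68/276.6 = 0.009689
sqrt(0.009689) = 0.098433
xi = 0.138 / 0.098433 = 1.401967
R = 1.6 * xi * H0 = 1.6 * 1.401967 * 2.68
R = 6.0116 m

6.0116


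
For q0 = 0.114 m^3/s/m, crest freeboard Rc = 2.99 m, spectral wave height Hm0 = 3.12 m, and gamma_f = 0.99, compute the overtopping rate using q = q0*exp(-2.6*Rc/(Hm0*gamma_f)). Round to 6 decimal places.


q = q0 * exp(-2.6 * Rc / (Hm0 * gamma_f))
Exponent = -2.6 * 2.99 / (3.12 * 0.99)
= -2.6 * 2.99 / 3.0888
= -2.516835
exp(-2.516835) = 0.080715
q = 0.114 * 0.080715
q = 0.009201 m^3/s/m

0.009201


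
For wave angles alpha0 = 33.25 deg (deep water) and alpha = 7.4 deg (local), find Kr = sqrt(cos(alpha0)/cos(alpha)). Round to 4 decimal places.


Kr = sqrt(cos(alpha0) / cos(alpha))
cos(33.25) = 0.836286
cos(7.4) = 0.991671
Kr = sqrt(0.836286 / 0.991671)
Kr = sqrt(0.843310)
Kr = 0.9183

0.9183


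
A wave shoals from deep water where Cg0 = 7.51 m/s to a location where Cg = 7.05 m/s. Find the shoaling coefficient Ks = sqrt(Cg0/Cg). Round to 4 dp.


Ks = sqrt(Cg0 / Cg)
Ks = sqrt(7.51 / 7.05)
Ks = sqrt(1.0652)
Ks = 1.0321

1.0321


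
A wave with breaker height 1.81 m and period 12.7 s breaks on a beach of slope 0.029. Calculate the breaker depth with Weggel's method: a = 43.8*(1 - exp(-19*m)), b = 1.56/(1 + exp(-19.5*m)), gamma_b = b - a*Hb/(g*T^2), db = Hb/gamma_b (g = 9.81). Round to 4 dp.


a = 43.8 * (1 - exp(-19 * m))
exp(-19 * 0.029) = exp(-0.5510) = 0.576373
a = 43.8 * (1 - 0.576373) = 18.554856
b = 1.56 / (1 + exp(-19.5 * m))
exp(-19.5 * 0.029) = exp(-0.5655) = 0.568076
b = 1.56 / (1 + 0.568076) = 0.994850
Hb / (g * T^2) = 1.81 / (9.81 * 12.7^2) = 1.81 / 1582.2549 = 0.00114394
gamma_b = b - a * Hb/(g*T^2) = 0.994850 - 18.554856 * 0.00114394 = 0.973624
db = Hb / gamma_b = 1.81 / 0.973624
db = 1.8590 m

1.8590


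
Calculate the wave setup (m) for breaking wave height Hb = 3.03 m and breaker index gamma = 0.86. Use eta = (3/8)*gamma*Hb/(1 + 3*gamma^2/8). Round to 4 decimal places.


eta = (3/8) * gamma * Hb / (1 + 3*gamma^2/8)
Numerator = (3/8) * 0.86 * 3.03 = 0.977175
Denominator = 1 + 3*0.86^2/8 = 1 + 0.277350 = 1.277350
eta = 0.977175 / 1.277350
eta = 0.7650 m

0.7650


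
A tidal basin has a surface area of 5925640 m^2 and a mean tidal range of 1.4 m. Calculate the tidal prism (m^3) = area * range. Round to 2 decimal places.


Tidal prism = Area * Tidal range
P = 5925640 * 1.4
P = 8295896.00 m^3

8295896.00


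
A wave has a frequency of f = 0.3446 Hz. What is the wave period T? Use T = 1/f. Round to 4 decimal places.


T = 1 / f
T = 1 / 0.3446
T = 2.9019 s

2.9019


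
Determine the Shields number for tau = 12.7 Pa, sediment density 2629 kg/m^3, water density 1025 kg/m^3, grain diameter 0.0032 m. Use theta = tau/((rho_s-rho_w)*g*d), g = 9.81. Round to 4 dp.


theta = tau / ((rho_s - rho_w) * g * d)
rho_s - rho_w = 2629 - 1025 = 1604
Denominator = 1604 * 9.81 * 0.0032 = 50.352768
theta = 12.7 / 50.352768
theta = 0.2522

0.2522


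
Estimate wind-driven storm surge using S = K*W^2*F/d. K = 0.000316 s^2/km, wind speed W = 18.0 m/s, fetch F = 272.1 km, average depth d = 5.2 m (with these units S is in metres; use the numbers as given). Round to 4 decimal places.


S = K * W^2 * F / d
W^2 = 18.0^2 = 324.00
S = 0.000316 * 324.00 * 272.1 / 5.2
Numerator = 0.000316 * 324.00 * 272.1 = 27.858686
S = 27.858686 / 5.2 = 5.3574 m

5.3574


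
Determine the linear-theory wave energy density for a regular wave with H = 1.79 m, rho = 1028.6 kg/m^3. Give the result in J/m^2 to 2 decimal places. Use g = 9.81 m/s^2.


E = (1/8) * rho * g * H^2
E = (1/8) * 1028.6 * 9.81 * 1.79^2
E = 0.125 * 1028.6 * 9.81 * 3.2041
E = 4041.40 J/m^2

4041.40


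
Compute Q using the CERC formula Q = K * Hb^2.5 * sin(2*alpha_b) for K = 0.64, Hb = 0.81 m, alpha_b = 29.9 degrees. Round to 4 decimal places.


Q = K * Hb^2.5 * sin(2 * alpha_b)
Hb^2.5 = 0.81^2.5 = 0.590490
sin(2 * 29.9) = sin(59.8) = 0.864275
Q = 0.64 * 0.590490 * 0.864275
Q = 0.3266 m^3/s

0.3266


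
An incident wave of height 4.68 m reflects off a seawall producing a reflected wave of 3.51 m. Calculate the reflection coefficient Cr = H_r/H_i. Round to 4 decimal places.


Cr = H_r / H_i
Cr = 3.51 / 4.68
Cr = 0.7500

0.7500


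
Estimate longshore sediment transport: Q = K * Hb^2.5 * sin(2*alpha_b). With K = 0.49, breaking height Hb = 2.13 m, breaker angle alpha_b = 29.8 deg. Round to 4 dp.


Q = K * Hb^2.5 * sin(2 * alpha_b)
Hb^2.5 = 2.13^2.5 = 6.621388
sin(2 * 29.8) = sin(59.6) = 0.862514
Q = 0.49 * 6.621388 * 0.862514
Q = 2.7984 m^3/s

2.7984


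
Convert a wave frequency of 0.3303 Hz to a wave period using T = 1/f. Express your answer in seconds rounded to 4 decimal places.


T = 1 / f
T = 1 / 0.3303
T = 3.0276 s

3.0276


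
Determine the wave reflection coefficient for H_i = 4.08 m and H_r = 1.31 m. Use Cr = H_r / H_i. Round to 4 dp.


Cr = H_r / H_i
Cr = 1.31 / 4.08
Cr = 0.3211

0.3211


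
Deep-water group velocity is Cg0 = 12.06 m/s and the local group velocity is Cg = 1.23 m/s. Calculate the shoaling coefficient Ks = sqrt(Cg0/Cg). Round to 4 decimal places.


Ks = sqrt(Cg0 / Cg)
Ks = sqrt(12.06 / 1.23)
Ks = sqrt(9.8049)
Ks = 3.1313

3.1313


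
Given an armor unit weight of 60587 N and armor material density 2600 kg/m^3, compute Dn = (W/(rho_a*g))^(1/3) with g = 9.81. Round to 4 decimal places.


V = W / (rho_a * g)
V = 60587 / (2600 * 9.81)
V = 60587 / 25506.00
V = 2.375402 m^3
Dn = V^(1/3) = 2.375402^(1/3)
Dn = 1.3343 m

1.3343


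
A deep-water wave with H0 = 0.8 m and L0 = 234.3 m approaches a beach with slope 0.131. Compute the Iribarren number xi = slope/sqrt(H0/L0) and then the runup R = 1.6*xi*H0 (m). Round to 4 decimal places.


xi = slope / sqrt(H0/L0)
H0/L0 = 0.8/234.3 = 0.003414
sqrt(0.003414) = 0.058433
xi = 0.131 / 0.058433 = 2.241880
R = 1.6 * xi * H0 = 1.6 * 2.241880 * 0.8
R = 2.8696 m

2.8696


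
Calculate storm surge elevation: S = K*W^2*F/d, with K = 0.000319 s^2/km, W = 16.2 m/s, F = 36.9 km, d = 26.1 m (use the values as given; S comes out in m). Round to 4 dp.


S = K * W^2 * F / d
W^2 = 16.2^2 = 262.44
S = 0.000319 * 262.44 * 36.9 / 26.1
Numerator = 0.000319 * 262.44 * 36.9 = 3.089207
S = 3.089207 / 26.1 = 0.1184 m

0.1184


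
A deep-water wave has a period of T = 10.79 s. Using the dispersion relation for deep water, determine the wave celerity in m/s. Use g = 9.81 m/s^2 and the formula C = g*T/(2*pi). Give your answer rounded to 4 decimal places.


We use the deep-water celerity formula:
C = g * T / (2 * pi)
C = 9.81 * 10.79 / (2 * 3.14159...)
C = 105.849900 / 6.283185
C = 16.8465 m/s

16.8465


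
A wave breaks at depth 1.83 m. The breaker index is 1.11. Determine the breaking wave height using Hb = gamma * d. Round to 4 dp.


Hb = gamma * d
Hb = 1.11 * 1.83
Hb = 2.0313 m

2.0313


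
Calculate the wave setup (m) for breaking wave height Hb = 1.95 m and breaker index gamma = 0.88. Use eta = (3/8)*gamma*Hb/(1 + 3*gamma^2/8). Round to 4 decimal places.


eta = (3/8) * gamma * Hb / (1 + 3*gamma^2/8)
Numerator = (3/8) * 0.88 * 1.95 = 0.643500
Denominator = 1 + 3*0.88^2/8 = 1 + 0.290400 = 1.290400
eta = 0.643500 / 1.290400
eta = 0.4987 m

0.4987


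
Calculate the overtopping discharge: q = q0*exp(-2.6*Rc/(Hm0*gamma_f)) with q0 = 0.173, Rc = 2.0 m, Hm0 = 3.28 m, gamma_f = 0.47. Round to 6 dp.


q = q0 * exp(-2.6 * Rc / (Hm0 * gamma_f))
Exponent = -2.6 * 2.0 / (3.28 * 0.47)
= -2.6 * 2.0 / 1.5416
= -3.373119
exp(-3.373119) = 0.034283
q = 0.173 * 0.034283
q = 0.005931 m^3/s/m

0.005931


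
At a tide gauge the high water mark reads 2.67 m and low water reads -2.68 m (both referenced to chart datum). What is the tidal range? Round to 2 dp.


Tidal range = High water - Low water
Tidal range = 2.67 - (-2.68)
Tidal range = 5.35 m

5.35


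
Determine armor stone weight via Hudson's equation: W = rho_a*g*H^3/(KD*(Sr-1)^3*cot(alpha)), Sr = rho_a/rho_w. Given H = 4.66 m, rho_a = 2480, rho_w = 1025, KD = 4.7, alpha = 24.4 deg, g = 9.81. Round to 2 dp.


Sr = rho_a / rho_w = 2480 / 1025 = 2.419512
(Sr - 1) = 1.419512
(Sr - 1)^3 = 2.860338
cot(24.4) = 1 / tan(24.4) = 1 / 0.453620 = 2.204488
Numerator = 2480 * 9.81 * 4.66^3 = 2461945.5200
Denominator = 4.7 * 2.860338 * 2.204488 = 29.636228
W = 2461945.5200 / 29.636228
W = 83072.16 N

83072.16


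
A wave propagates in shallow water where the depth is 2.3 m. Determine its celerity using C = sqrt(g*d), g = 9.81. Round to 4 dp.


Using the shallow-water approximation:
C = sqrt(g * d) = sqrt(9.81 * 2.3)
C = sqrt(22.5630)
C = 4.7501 m/s

4.7501


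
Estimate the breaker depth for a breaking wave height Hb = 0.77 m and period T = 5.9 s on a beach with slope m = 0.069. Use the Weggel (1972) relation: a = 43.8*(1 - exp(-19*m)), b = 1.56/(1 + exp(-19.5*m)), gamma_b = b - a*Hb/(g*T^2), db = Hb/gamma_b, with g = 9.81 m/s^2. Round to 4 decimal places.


a = 43.8 * (1 - exp(-19 * m))
exp(-19 * 0.069) = exp(-1.3110) = 0.269550
a = 43.8 * (1 - 0.269550) = 31.993694
b = 1.56 / (1 + exp(-19.5 * m))
exp(-19.5 * 0.069) = exp(-1.3455) = 0.260409
b = 1.56 / (1 + 0.260409) = 1.237693
Hb / (g * T^2) = 0.77 / (9.81 * 5.9^2) = 0.77 / 341.4861 = 0.00225485
gamma_b = b - a * Hb/(g*T^2) = 1.237693 - 31.993694 * 0.00225485 = 1.165552
db = Hb / gamma_b = 0.77 / 1.165552
db = 0.6606 m

0.6606


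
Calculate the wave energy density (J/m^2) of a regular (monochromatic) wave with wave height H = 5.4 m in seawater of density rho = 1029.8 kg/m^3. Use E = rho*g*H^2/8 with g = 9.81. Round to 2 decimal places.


E = (1/8) * rho * g * H^2
E = (1/8) * 1029.8 * 9.81 * 5.4^2
E = 0.125 * 1029.8 * 9.81 * 29.1600
E = 36823.02 J/m^2

36823.02


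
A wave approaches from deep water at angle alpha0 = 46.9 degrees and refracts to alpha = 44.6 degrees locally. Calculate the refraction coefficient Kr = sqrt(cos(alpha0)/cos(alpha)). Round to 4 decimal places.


Kr = sqrt(cos(alpha0) / cos(alpha))
cos(46.9) = 0.683274
cos(44.6) = 0.712026
Kr = sqrt(0.683274 / 0.712026)
Kr = sqrt(0.959619)
Kr = 0.9796

0.9796


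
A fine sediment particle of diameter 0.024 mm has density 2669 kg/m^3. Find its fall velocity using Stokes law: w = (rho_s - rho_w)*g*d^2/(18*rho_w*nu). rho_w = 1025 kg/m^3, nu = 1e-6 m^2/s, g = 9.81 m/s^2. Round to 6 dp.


w = (rho_s - rho_w) * g * d^2 / (18 * rho_w * nu)
d = 0.024 mm = 0.000024 m
rho_s - rho_w = 2669 - 1025 = 1644
Numerator = 1644 * 9.81 * (0.000024)^2 = 0.000009289521
Denominator = 18 * 1025 * 1e-6 = 0.018450
w = 0.000503 m/s

0.000503


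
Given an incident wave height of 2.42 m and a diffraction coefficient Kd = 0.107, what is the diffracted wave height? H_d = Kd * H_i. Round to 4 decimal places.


H_d = Kd * H_i
H_d = 0.107 * 2.42
H_d = 0.2589 m

0.2589


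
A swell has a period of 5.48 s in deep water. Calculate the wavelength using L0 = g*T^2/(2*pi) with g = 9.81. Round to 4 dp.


L0 = g * T^2 / (2 * pi)
L0 = 9.81 * 5.48^2 / (2 * pi)
L0 = 9.81 * 30.0304 / 6.28319
L0 = 294.5982 / 6.28319
L0 = 46.8868 m

46.8868


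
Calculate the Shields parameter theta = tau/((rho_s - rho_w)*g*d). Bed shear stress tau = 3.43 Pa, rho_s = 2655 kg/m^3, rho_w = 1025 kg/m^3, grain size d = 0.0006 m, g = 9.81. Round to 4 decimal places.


theta = tau / ((rho_s - rho_w) * g * d)
rho_s - rho_w = 2655 - 1025 = 1630
Denominator = 1630 * 9.81 * 0.0006 = 9.594180
theta = 3.43 / 9.594180
theta = 0.3575

0.3575


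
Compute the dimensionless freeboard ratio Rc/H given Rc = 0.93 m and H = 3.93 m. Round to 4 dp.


Relative freeboard = Rc / H
= 0.93 / 3.93
= 0.2366

0.2366


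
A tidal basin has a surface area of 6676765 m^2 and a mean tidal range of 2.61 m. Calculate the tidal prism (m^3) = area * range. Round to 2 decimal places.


Tidal prism = Area * Tidal range
P = 6676765 * 2.61
P = 17426356.65 m^3

17426356.65


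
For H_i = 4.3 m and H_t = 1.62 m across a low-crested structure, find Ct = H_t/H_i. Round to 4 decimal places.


Ct = H_t / H_i
Ct = 1.62 / 4.3
Ct = 0.3767

0.3767


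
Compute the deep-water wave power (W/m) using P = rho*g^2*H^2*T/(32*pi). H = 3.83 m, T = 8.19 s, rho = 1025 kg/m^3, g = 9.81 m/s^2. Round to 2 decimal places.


P = rho * g^2 * H^2 * T / (32 * pi)
P = 1025 * 9.81^2 * 3.83^2 * 8.19 / (32 * pi)
P = 1025 * 96.2361 * 14.6689 * 8.19 / 100.53096
P = 117880.91 W/m

117880.91


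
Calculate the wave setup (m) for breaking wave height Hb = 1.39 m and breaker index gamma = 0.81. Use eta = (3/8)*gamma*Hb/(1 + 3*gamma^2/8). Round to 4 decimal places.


eta = (3/8) * gamma * Hb / (1 + 3*gamma^2/8)
Numerator = (3/8) * 0.81 * 1.39 = 0.422212
Denominator = 1 + 3*0.81^2/8 = 1 + 0.246038 = 1.246038
eta = 0.422212 / 1.246038
eta = 0.3388 m

0.3388


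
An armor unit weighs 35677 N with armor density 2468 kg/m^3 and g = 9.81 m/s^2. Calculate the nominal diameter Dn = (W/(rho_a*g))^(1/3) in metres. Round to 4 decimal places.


V = W / (rho_a * g)
V = 35677 / (2468 * 9.81)
V = 35677 / 24211.08
V = 1.473582 m^3
Dn = V^(1/3) = 1.473582^(1/3)
Dn = 1.1380 m

1.1380


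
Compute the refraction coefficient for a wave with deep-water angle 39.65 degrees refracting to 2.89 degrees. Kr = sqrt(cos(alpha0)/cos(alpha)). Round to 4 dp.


Kr = sqrt(cos(alpha0) / cos(alpha))
cos(39.65) = 0.769957
cos(2.89) = 0.998728
Kr = sqrt(0.769957 / 0.998728)
Kr = sqrt(0.770937)
Kr = 0.8780

0.8780


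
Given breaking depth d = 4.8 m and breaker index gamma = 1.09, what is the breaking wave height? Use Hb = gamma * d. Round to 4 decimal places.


Hb = gamma * d
Hb = 1.09 * 4.8
Hb = 5.2320 m

5.2320


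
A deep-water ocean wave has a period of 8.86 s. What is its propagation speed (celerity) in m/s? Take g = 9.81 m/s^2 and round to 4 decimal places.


We use the deep-water celerity formula:
C = g * T / (2 * pi)
C = 9.81 * 8.86 / (2 * 3.14159...)
C = 86.916600 / 6.283185
C = 13.8332 m/s

13.8332


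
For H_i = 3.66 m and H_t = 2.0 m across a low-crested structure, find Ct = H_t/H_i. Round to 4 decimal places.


Ct = H_t / H_i
Ct = 2.0 / 3.66
Ct = 0.5464

0.5464


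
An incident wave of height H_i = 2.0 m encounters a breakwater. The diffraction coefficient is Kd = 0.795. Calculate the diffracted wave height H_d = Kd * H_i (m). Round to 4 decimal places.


H_d = Kd * H_i
H_d = 0.795 * 2.0
H_d = 1.5900 m

1.5900


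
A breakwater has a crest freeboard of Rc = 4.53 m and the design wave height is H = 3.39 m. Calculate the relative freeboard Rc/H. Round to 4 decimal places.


Relative freeboard = Rc / H
= 4.53 / 3.39
= 1.3363

1.3363


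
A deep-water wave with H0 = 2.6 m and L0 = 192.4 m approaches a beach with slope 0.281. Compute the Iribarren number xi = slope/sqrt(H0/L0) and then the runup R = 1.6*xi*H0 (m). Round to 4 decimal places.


xi = slope / sqrt(H0/L0)
H0/L0 = 2.6/192.4 = 0.013514
sqrt(0.013514) = 0.116248
xi = 0.281 / 0.116248 = 2.417253
R = 1.6 * xi * H0 = 1.6 * 2.417253 * 2.6
R = 10.0558 m

10.0558


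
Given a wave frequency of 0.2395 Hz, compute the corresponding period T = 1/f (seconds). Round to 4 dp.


T = 1 / f
T = 1 / 0.2395
T = 4.1754 s

4.1754


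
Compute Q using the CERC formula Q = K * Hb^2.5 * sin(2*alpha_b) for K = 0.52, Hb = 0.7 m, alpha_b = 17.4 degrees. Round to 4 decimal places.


Q = K * Hb^2.5 * sin(2 * alpha_b)
Hb^2.5 = 0.7^2.5 = 0.409963
sin(2 * 17.4) = sin(34.8) = 0.570714
Q = 0.52 * 0.409963 * 0.570714
Q = 0.1217 m^3/s

0.1217


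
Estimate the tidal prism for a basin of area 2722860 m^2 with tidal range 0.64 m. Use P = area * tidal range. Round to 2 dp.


Tidal prism = Area * Tidal range
P = 2722860 * 0.64
P = 1742630.40 m^3

1742630.40


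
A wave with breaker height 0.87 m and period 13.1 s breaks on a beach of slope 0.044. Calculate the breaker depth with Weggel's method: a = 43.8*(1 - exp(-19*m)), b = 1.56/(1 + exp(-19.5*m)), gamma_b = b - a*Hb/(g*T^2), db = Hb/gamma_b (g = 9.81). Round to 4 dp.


a = 43.8 * (1 - exp(-19 * m))
exp(-19 * 0.044) = exp(-0.8360) = 0.433441
a = 43.8 * (1 - 0.433441) = 24.815292
b = 1.56 / (1 + exp(-19.5 * m))
exp(-19.5 * 0.044) = exp(-0.8580) = 0.424009
b = 1.56 / (1 + 0.424009) = 1.095498
Hb / (g * T^2) = 0.87 / (9.81 * 13.1^2) = 0.87 / 1683.4941 = 0.00051678
gamma_b = b - a * Hb/(g*T^2) = 1.095498 - 24.815292 * 0.00051678 = 1.082674
db = Hb / gamma_b = 0.87 / 1.082674
db = 0.8036 m

0.8036


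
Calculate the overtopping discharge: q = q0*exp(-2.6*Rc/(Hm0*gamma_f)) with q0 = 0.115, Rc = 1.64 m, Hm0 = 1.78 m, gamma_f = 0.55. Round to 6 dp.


q = q0 * exp(-2.6 * Rc / (Hm0 * gamma_f))
Exponent = -2.6 * 1.64 / (1.78 * 0.55)
= -2.6 * 1.64 / 0.9790
= -4.355465
exp(-4.355465) = 0.012836
q = 0.115 * 0.012836
q = 0.001476 m^3/s/m

0.001476


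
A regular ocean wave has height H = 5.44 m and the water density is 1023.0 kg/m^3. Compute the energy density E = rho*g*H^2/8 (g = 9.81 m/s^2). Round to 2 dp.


E = (1/8) * rho * g * H^2
E = (1/8) * 1023.0 * 9.81 * 5.44^2
E = 0.125 * 1023.0 * 9.81 * 29.5936
E = 37123.80 J/m^2

37123.80


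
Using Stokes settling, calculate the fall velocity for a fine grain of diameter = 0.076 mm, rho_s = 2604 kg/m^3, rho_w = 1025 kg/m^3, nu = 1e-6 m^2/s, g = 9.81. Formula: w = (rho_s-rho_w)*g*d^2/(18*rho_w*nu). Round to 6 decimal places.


w = (rho_s - rho_w) * g * d^2 / (18 * rho_w * nu)
d = 0.076 mm = 0.000076 m
rho_s - rho_w = 2604 - 1025 = 1579
Numerator = 1579 * 9.81 * (0.000076)^2 = 0.000089470182
Denominator = 18 * 1025 * 1e-6 = 0.018450
w = 0.004849 m/s

0.004849


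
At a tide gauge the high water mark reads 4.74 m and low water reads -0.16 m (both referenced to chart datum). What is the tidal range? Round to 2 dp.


Tidal range = High water - Low water
Tidal range = 4.74 - (-0.16)
Tidal range = 4.90 m

4.90


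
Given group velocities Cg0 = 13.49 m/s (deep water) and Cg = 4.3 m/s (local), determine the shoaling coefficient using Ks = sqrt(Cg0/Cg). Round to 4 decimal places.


Ks = sqrt(Cg0 / Cg)
Ks = sqrt(13.49 / 4.3)
Ks = sqrt(3.1372)
Ks = 1.7712

1.7712


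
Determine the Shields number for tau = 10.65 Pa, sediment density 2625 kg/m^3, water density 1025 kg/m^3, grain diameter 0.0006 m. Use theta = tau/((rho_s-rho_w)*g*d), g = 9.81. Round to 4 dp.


theta = tau / ((rho_s - rho_w) * g * d)
rho_s - rho_w = 2625 - 1025 = 1600
Denominator = 1600 * 9.81 * 0.0006 = 9.417600
theta = 10.65 / 9.417600
theta = 1.1309

1.1309


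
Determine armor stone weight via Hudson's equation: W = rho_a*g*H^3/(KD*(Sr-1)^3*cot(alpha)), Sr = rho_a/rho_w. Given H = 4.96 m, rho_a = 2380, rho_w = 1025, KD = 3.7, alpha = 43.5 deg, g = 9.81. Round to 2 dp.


Sr = rho_a / rho_w = 2380 / 1025 = 2.321951
(Sr - 1) = 1.321951
(Sr - 1)^3 = 2.310182
cot(43.5) = 1 / tan(43.5) = 1 / 0.948965 = 1.053780
Numerator = 2380 * 9.81 * 4.96^3 = 2848990.4529
Denominator = 3.7 * 2.310182 * 1.053780 = 9.007370
W = 2848990.4529 / 9.007370
W = 316295.47 N

316295.47


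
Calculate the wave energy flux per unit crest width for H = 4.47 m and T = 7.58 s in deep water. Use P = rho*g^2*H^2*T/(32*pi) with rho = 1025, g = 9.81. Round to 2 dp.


P = rho * g^2 * H^2 * T / (32 * pi)
P = 1025 * 9.81^2 * 4.47^2 * 7.58 / (32 * pi)
P = 1025 * 96.2361 * 19.9809 * 7.58 / 100.53096
P = 148609.40 W/m

148609.40


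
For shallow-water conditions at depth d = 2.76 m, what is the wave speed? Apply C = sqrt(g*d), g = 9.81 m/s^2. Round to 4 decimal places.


Using the shallow-water approximation:
C = sqrt(g * d) = sqrt(9.81 * 2.76)
C = sqrt(27.0756)
C = 5.2034 m/s

5.2034


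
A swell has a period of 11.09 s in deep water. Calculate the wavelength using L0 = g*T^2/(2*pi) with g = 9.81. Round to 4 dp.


L0 = g * T^2 / (2 * pi)
L0 = 9.81 * 11.09^2 / (2 * pi)
L0 = 9.81 * 122.9881 / 6.28319
L0 = 1206.5133 / 6.28319
L0 = 192.0225 m

192.0225
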